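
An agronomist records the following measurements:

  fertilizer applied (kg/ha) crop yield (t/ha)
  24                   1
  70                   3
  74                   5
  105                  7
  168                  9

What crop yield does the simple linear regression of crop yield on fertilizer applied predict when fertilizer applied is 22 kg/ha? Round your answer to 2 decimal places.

1.22

n = 5, Σx = 441, Σy = 25, Σxy = 2851, Σx² = 50201
Sxx = Σx² − (Σx)²/n = 50201 − 38896.2 = 11304.8
Sxy = Σxy − (Σx)(Σy)/n = 2851 − 2205 = 646
b = Sxy/Sxx = 646/11304.8 = 0.057144
a = ȳ − b·x̄ = 5 − 0.057144·88.2 = -0.040089
ŷ(22) = a + b·22 = -0.040089 + 0.057144·22 = 1.217076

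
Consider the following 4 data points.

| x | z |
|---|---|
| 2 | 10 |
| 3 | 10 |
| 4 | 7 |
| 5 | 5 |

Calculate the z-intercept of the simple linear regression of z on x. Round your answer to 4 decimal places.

n = 4, Σx = 14, Σy = 32, Σxy = 103, Σx² = 54
Sxx = Σx² − (Σx)²/n = 54 − 49 = 5
Sxy = Σxy − (Σx)(Σy)/n = 103 − 112 = -9
b = Sxy/Sxx = -9/5 = -1.8
a = ȳ − b·x̄ = 8 − (-1.8)·3.5 = 14.3

14.3000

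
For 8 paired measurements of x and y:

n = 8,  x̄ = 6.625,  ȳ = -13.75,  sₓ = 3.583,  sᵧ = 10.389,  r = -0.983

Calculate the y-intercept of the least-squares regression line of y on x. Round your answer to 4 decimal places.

5.1328

b = r · sᵧ/sₓ = -0.983 · 10.389/3.583 = -2.850234
a = ȳ − b·x̄ = -13.75 − (-2.850234)·6.625 = 5.132798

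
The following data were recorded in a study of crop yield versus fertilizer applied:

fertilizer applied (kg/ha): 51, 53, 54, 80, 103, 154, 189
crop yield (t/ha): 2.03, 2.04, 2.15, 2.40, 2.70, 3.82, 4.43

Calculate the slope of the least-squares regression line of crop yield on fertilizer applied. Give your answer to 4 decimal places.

n = 7, Σx = 684, Σy = 19.57, Σxy = 2223.4, Σx² = 84772
Sxx = Σx² − (Σx)²/n = 84772 − 66836.571429 = 17935.428571
Sxy = Σxy − (Σx)(Σy)/n = 2223.4 − 1912.268571 = 311.131429
b = Sxy/Sxx = 311.131429/17935.428571 = 0.017347

0.0173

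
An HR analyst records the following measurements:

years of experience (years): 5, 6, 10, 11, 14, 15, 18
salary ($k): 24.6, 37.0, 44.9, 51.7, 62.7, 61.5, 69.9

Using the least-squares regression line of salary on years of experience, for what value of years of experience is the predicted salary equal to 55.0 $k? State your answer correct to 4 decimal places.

12.7066

n = 7, Σx = 79, Σy = 352.3, Σxy = 4421.2, Σx² = 1027
Sxx = Σx² − (Σx)²/n = 1027 − 891.571429 = 135.428571
Sxy = Σxy − (Σx)(Σy)/n = 4421.2 − 3975.957143 = 445.242857
b = Sxy/Sxx = 445.242857/135.428571 = 3.287658
a = ȳ − b·x̄ = 50.328571 − 3.287658·11.285714 = 13.225
Set a + b·x = 55.0: x = (55.0 − 13.225) / 3.287658 = 12.706613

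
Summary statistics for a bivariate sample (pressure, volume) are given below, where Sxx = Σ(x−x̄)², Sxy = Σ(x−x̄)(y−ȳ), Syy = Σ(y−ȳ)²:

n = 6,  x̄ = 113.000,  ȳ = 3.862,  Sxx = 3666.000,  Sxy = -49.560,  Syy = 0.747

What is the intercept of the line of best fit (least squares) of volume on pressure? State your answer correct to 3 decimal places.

5.390

b = Sxy/Sxx = -49.56/3666 = -0.013519
a = ȳ − b·x̄ = 3.862 − (-0.013519)·113 = 5.389627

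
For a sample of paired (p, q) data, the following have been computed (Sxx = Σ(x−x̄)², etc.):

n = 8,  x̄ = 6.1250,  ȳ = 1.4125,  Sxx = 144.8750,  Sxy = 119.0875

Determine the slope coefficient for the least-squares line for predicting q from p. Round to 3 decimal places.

0.822

b = Sxy/Sxx = 119.0875/144.875 = 0.822002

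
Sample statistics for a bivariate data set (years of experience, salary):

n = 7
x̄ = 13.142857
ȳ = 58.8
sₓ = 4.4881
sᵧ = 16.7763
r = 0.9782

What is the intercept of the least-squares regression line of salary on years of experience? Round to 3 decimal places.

10.744

b = r · sᵧ/sₓ = 0.9782 · 16.7763/4.4881 = 3.656464
a = ȳ − b·x̄ = 58.8 − 3.656464·13.142857 = 10.743615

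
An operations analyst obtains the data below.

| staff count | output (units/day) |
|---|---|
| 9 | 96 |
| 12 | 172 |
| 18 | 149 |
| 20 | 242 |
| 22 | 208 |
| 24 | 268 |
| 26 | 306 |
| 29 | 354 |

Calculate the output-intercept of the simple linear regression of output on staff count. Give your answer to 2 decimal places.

-7.53

n = 8, Σx = 160, Σy = 1795, Σxy = 39680, Σx² = 3526
Sxx = Σx² − (Σx)²/n = 3526 − 3200 = 326
Sxy = Σxy − (Σx)(Σy)/n = 39680 − 35900 = 3780
b = Sxy/Sxx = 3780/326 = 11.595092
a = ȳ − b·x̄ = 224.375 − 11.595092·20 = -7.526840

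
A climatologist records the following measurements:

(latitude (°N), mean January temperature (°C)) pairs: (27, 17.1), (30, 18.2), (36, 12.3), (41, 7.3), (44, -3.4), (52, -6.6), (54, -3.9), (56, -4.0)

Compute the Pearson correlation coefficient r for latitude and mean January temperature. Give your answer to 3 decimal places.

-0.945

n = 8, Σx = 340, Σy = 37, Σxy = 822.4, Σx² = 15298, Σy² = 914.56
Sxx = Σx² − (Σx)²/n = 15298 − 14450 = 848
Sxy = Σxy − (Σx)(Σy)/n = 822.4 − 1572.5 = -750.1
Syy = Σy² − (Σy)²/n = 914.56 − 171.125 = 743.435
r = Sxy/√(Sxx·Syy) = -750.1/√(630432.88) = -750.1/793.998035 = -0.944713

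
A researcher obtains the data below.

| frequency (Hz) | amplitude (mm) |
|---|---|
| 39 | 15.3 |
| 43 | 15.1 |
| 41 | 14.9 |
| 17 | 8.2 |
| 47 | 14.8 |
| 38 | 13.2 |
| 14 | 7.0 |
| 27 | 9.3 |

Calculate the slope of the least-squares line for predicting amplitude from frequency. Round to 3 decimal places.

n = 8, Σx = 266, Σy = 97.8, Σxy = 3542.6, Σx² = 9918
Sxx = Σx² − (Σx)²/n = 9918 − 8844.5 = 1073.5
Sxy = Σxy − (Σx)(Σy)/n = 3542.6 − 3251.85 = 290.75
b = Sxy/Sxx = 290.75/1073.5 = 0.270843

0.271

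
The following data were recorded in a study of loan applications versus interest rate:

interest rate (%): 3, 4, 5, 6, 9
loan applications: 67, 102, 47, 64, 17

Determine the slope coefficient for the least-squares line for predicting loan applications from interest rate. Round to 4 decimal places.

-10.5094

n = 5, Σx = 27, Σy = 297, Σxy = 1381, Σx² = 167
Sxx = Σx² − (Σx)²/n = 167 − 145.8 = 21.2
Sxy = Σxy − (Σx)(Σy)/n = 1381 − 1603.8 = -222.8
b = Sxy/Sxx = -222.8/21.2 = -10.509434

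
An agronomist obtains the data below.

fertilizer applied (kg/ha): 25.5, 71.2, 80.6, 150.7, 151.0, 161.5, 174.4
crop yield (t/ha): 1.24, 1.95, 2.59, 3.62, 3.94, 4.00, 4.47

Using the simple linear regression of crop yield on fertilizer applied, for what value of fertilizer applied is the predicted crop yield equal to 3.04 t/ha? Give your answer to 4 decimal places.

n = 7, Σx = 814.9, Σy = 21.81, Σxy = 2945.256, Σx² = 114225.15
Sxx = Σx² − (Σx)²/n = 114225.15 − 94866.001429 = 19359.148571
Sxy = Σxy − (Σx)(Σy)/n = 2945.256 − 2538.995571 = 406.260429
b = Sxy/Sxx = 406.260429/19359.148571 = 0.020985
a = ȳ − b·x̄ = 3.115714 − 0.020985·116.414286 = 0.672708
Set a + b·x = 3.04: x = (3.04 − 0.672708) / 0.020985 = 112.806344

112.8063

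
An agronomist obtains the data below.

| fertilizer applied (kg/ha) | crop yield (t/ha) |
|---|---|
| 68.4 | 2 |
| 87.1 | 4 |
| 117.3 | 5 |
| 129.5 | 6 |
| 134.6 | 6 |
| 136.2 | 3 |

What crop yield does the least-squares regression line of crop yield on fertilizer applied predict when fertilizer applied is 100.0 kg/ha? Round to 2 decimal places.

3.88

n = 6, Σx = 673.1, Σy = 26, Σxy = 3064.9, Σx² = 79462.11
Sxx = Σx² − (Σx)²/n = 79462.11 − 75510.601667 = 3951.508333
Sxy = Σxy − (Σx)(Σy)/n = 3064.9 − 2916.766667 = 148.133333
b = Sxy/Sxx = 148.133333/3951.508333 = 0.037488
a = ȳ − b·x̄ = 4.333333 − 0.037488·112.183333 = 0.127828
ŷ(100.0) = a + b·100.0 = 0.127828 + 0.037488·100 = 3.876607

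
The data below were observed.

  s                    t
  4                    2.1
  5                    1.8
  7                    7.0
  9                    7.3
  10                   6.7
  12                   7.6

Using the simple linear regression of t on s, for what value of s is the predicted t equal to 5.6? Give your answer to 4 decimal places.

n = 6, Σx = 47, Σy = 32.5, Σxy = 290.3, Σx² = 415
Sxx = Σx² − (Σx)²/n = 415 − 368.166667 = 46.833333
Sxy = Σxy − (Σx)(Σy)/n = 290.3 − 254.583333 = 35.716667
b = Sxy/Sxx = 35.716667/46.833333 = 0.762633
a = ȳ − b·x̄ = 5.416667 − 0.762633·7.833333 = -0.557295
Set a + b·x = 5.6: x = (5.6 − (-0.557295)) / 0.762633 = 8.073728

8.0737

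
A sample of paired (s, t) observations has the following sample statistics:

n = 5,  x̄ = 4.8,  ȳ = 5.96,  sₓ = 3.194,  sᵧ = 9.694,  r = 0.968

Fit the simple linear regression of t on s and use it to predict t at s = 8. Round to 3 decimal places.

b = r · sᵧ/sₓ = 0.968 · 9.694/3.194 = 2.937944
a = ȳ − b·x̄ = 5.96 − 2.937944·4.8 = -8.142129
ŷ(8) = a + b·8 = -8.142129 + 2.937944·8 = 15.361420

15.361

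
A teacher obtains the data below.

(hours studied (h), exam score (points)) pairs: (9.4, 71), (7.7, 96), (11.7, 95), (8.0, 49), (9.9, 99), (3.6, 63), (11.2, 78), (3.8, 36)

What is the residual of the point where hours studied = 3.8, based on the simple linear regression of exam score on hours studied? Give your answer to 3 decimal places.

-15.292

n = 8, Σx = 65.3, Σy = 587, Σxy = 5127.4, Σx² = 599.39
Sxx = Σx² − (Σx)²/n = 599.39 − 533.01125 = 66.37875
Sxy = Σxy − (Σx)(Σy)/n = 5127.4 − 4791.3875 = 336.0125
b = Sxy/Sxx = 336.0125/66.37875 = 5.062049
a = ȳ − b·x̄ = 73.375 − 5.062049·8.1625 = 32.056023
ŷ(3.8) = 32.056023 + 5.062049·3.8 = 51.291810
residual = y − ŷ = 36 − 51.291810 = -15.291810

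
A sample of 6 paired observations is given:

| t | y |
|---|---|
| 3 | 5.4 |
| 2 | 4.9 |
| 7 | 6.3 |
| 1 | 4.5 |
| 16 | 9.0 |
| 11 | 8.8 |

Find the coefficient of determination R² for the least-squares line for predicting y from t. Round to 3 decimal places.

n = 6, Σx = 40, Σy = 38.9, Σxy = 315.4, Σx² = 440, Σy² = 271.55
Sxx = Σx² − (Σx)²/n = 440 − 266.666667 = 173.333333
Sxy = Σxy − (Σx)(Σy)/n = 315.4 − 259.333333 = 56.066667
Syy = Σy² − (Σy)²/n = 271.55 − 252.201667 = 19.348333
R² = Sxy²/(Sxx·Syy) = (56.066667)²/(173.333333·19.348333) = 0.937311

0.937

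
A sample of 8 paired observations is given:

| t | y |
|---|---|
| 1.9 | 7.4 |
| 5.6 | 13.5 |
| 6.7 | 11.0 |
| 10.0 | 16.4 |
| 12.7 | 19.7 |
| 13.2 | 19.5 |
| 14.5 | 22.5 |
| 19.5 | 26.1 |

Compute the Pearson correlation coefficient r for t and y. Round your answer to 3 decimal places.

n = 8, Σx = 84.1, Σy = 136.1, Σxy = 1670.15, Σx² = 1105.89, Σy² = 2582.77
Sxx = Σx² − (Σx)²/n = 1105.89 − 884.10125 = 221.78875
Sxy = Σxy − (Σx)(Σy)/n = 1670.15 − 1430.75125 = 239.39875
Syy = Σy² − (Σy)²/n = 2582.77 − 2315.40125 = 267.36875
r = Sxy/√(Sxx·Syy) = 239.39875/√(59299.380852) = 239.39875/243.514642 = 0.983098

0.983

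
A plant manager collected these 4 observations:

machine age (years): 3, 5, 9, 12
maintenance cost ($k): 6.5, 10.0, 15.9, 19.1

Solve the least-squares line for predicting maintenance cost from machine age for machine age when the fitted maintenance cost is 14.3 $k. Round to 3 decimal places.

n = 4, Σx = 29, Σy = 51.5, Σxy = 441.8, Σx² = 259
Sxx = Σx² − (Σx)²/n = 259 − 210.25 = 48.75
Sxy = Σxy − (Σx)(Σy)/n = 441.8 − 373.375 = 68.425
b = Sxy/Sxx = 68.425/48.75 = 1.403590
a = ȳ − b·x̄ = 12.875 − 1.403590·7.25 = 2.698974
Set a + b·x = 14.3: x = (14.3 − 2.698974) / 1.403590 = 8.265254

8.265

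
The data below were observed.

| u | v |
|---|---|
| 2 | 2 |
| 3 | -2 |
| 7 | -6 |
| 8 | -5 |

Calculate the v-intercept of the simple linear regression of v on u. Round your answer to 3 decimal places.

2.827

n = 4, Σx = 20, Σy = -11, Σxy = -84, Σx² = 126
Sxx = Σx² − (Σx)²/n = 126 − 100 = 26
Sxy = Σxy − (Σx)(Σy)/n = -84 − (-55) = -29
b = Sxy/Sxx = -29/26 = -1.115385
a = ȳ − b·x̄ = -2.75 − (-1.115385)·5 = 2.826923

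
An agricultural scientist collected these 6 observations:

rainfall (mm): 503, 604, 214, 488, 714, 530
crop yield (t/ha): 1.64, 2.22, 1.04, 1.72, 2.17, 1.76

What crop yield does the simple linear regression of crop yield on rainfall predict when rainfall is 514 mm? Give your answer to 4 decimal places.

n = 6, Σx = 3053, Σy = 10.55, Σxy = 5709.9, Σx² = 1692461
Sxx = Σx² − (Σx)²/n = 1692461 − 1553468.166667 = 138992.833333
Sxy = Σxy − (Σx)(Σy)/n = 5709.9 − 5368.191667 = 341.708333
b = Sxy/Sxx = 341.708333/138992.833333 = 0.002458
a = ȳ − b·x̄ = 1.758333 − 0.002458·508.833333 = 0.507387
ŷ(514) = a + b·514 = 0.507387 + 0.002458·514 = 1.771035

1.7710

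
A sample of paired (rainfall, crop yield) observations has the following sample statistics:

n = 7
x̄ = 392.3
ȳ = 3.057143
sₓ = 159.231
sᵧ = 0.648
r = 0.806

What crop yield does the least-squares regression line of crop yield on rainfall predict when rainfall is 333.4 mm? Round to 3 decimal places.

b = r · sᵧ/sₓ = 0.806 · 0.648/159.231 = 0.003280
a = ȳ − b·x̄ = 3.057143 − 0.003280·392.3 = 1.770374
ŷ(333.4) = a + b·333.4 = 1.770374 + 0.003280·333.4 = 2.863947

2.864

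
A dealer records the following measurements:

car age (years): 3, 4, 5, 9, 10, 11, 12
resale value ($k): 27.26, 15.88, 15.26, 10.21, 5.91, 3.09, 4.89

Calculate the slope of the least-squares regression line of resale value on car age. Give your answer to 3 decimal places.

-2.155

n = 7, Σx = 54, Σy = 82.5, Σxy = 465.26, Σx² = 496
Sxx = Σx² − (Σx)²/n = 496 − 416.571429 = 79.428571
Sxy = Σxy − (Σx)(Σy)/n = 465.26 − 636.428571 = -171.168571
b = Sxy/Sxx = -171.168571/79.428571 = -2.155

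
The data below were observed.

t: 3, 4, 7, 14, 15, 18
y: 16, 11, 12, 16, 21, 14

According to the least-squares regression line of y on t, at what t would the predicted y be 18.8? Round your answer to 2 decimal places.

24.70

n = 6, Σx = 61, Σy = 90, Σxy = 967, Σx² = 819
Sxx = Σx² − (Σx)²/n = 819 − 620.166667 = 198.833333
Sxy = Σxy − (Σx)(Σy)/n = 967 − 915 = 52
b = Sxy/Sxx = 52/198.833333 = 0.261526
a = ȳ − b·x̄ = 15 − 0.261526·10.166667 = 12.341157
Set a + b·x = 18.8: x = (18.8 − 12.341157) / 0.261526 = 24.696795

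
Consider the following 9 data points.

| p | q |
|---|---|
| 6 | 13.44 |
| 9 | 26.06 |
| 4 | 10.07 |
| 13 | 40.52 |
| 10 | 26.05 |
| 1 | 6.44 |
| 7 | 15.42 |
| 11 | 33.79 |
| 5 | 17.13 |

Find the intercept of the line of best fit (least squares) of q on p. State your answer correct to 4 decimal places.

n = 9, Σx = 66, Σy = 188.92, Σxy = 1714.44, Σx² = 598
Sxx = Σx² − (Σx)²/n = 598 − 484 = 114
Sxy = Σxy − (Σx)(Σy)/n = 1714.44 − 1385.413333 = 329.026667
b = Sxy/Sxx = 329.026667/114 = 2.886199
a = ȳ − b·x̄ = 20.991111 − 2.886199·7.333333 = -0.174347

-0.1743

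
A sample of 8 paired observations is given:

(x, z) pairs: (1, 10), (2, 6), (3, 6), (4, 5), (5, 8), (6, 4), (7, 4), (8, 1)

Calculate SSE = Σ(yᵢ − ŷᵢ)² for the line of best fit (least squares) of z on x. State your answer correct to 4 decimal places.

17.6190

n = 8, Σx = 36, Σy = 44, Σxy = 160, Σx² = 204, Σy² = 294
Sxx = Σx² − (Σx)²/n = 204 − 162 = 42
Sxy = Σxy − (Σx)(Σy)/n = 160 − 198 = -38
Syy = Σy² − (Σy)²/n = 294 − 242 = 52
b = Sxy/Sxx = -38/42 = -0.904762
SSE = Syy − b·Sxy = 52 − (-0.904762)·(-38) = 17.619048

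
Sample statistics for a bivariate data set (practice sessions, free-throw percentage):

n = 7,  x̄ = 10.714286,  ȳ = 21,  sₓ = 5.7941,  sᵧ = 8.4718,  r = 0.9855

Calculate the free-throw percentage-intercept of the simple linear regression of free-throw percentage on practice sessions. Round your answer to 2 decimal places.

b = r · sᵧ/sₓ = 0.9855 · 8.4718/5.7941 = 1.440941
a = ȳ − b·x̄ = 21 − 1.440941·10.714286 = 5.561341

5.56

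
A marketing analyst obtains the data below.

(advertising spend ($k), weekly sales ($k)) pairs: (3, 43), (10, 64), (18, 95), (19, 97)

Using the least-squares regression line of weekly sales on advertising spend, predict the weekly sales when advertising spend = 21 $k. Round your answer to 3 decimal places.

n = 4, Σx = 50, Σy = 299, Σxy = 4322, Σx² = 794
Sxx = Σx² − (Σx)²/n = 794 − 625 = 169
Sxy = Σxy − (Σx)(Σy)/n = 4322 − 3737.5 = 584.5
b = Sxy/Sxx = 584.5/169 = 3.458580
a = ȳ − b·x̄ = 74.75 − 3.458580·12.5 = 31.517751
ŷ(21) = a + b·21 = 31.517751 + 3.458580·21 = 104.147929

104.148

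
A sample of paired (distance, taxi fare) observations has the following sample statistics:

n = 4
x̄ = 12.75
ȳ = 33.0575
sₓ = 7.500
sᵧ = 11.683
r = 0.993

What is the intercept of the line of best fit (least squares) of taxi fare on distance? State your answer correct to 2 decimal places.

b = r · sᵧ/sₓ = 0.993 · 11.683/7.5 = 1.546829
a = ȳ − b·x̄ = 33.0575 − 1.546829·12.75 = 13.335428

13.34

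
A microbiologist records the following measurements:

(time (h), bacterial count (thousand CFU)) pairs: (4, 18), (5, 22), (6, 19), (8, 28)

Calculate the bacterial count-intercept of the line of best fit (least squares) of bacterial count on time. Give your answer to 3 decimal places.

8.771

n = 4, Σx = 23, Σy = 87, Σxy = 520, Σx² = 141
Sxx = Σx² − (Σx)²/n = 141 − 132.25 = 8.75
Sxy = Σxy − (Σx)(Σy)/n = 520 − 500.25 = 19.75
b = Sxy/Sxx = 19.75/8.75 = 2.257143
a = ȳ − b·x̄ = 21.75 − 2.257143·5.75 = 8.771429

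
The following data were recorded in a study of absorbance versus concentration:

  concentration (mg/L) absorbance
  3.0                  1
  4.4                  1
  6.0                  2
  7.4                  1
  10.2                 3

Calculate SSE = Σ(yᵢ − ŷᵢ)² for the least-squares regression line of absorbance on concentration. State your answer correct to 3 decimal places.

n = 5, Σx = 31, Σy = 8, Σxy = 57.4, Σx² = 223.16, Σy² = 16
Sxx = Σx² − (Σx)²/n = 223.16 − 192.2 = 30.96
Sxy = Σxy − (Σx)(Σy)/n = 57.4 − 49.6 = 7.8
Syy = Σy² − (Σy)²/n = 16 − 12.8 = 3.2
b = Sxy/Sxx = 7.8/30.96 = 0.251938
SSE = Syy − b·Sxy = 3.2 − 0.251938·7.8 = 1.234884

1.235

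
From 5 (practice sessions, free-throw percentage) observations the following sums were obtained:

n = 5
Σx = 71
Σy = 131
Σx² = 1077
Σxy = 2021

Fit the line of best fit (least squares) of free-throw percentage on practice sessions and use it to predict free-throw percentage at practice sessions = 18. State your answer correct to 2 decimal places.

Sxx = Σx² − (Σx)²/n = 1077 − 1008.2 = 68.8
Sxy = Σxy − (Σx)(Σy)/n = 2021 − 1860.2 = 160.8
b = Sxy/Sxx = 160.8/68.8 = 2.337209
a = ȳ − b·x̄ = 26.2 − 2.337209·14.2 = -6.988372
ŷ(18) = a + b·18 = -6.988372 + 2.337209·18 = 35.081395

35.08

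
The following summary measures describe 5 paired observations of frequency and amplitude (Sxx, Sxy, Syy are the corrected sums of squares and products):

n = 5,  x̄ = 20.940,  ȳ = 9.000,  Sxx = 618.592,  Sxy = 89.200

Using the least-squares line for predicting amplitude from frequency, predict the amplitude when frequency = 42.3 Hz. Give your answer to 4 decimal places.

12.0801

b = Sxy/Sxx = 89.2/618.592 = 0.144198
a = ȳ − b·x̄ = 9 − 0.144198·20.94 = 5.980485
ŷ(42.3) = a + b·42.3 = 5.980485 + 0.144198·42.3 = 12.080079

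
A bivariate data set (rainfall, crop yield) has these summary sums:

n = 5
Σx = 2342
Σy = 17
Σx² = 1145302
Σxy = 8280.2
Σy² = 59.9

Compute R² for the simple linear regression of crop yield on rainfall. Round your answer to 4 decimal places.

Sxx = Σx² − (Σx)²/n = 1145302 − 1096992.8 = 48309.2
Sxy = Σxy − (Σx)(Σy)/n = 8280.2 − 7962.8 = 317.4
Syy = Σy² − (Σy)²/n = 59.9 − 57.8 = 2.1
R² = Sxy²/(Sxx·Syy) = (317.4)²/(48309.2·2.1) = 0.993035

0.9930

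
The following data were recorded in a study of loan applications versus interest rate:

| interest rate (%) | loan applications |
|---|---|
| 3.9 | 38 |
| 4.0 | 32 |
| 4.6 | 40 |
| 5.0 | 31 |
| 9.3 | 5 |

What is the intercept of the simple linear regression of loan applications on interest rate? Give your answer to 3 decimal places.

61.251

n = 5, Σx = 26.8, Σy = 146, Σxy = 661.7, Σx² = 163.86
Sxx = Σx² − (Σx)²/n = 163.86 − 143.648 = 20.212
Sxy = Σxy − (Σx)(Σy)/n = 661.7 − 782.56 = -120.86
b = Sxy/Sxx = -120.86/20.212 = -5.979616
a = ȳ − b·x̄ = 29.2 − (-5.979616)·5.36 = 61.250742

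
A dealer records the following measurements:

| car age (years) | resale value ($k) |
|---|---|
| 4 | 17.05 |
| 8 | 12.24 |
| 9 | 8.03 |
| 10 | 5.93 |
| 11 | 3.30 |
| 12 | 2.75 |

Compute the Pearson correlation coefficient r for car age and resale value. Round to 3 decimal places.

n = 6, Σx = 54, Σy = 49.3, Σxy = 366.99, Σx² = 526, Σy² = 558.6184
Sxx = Σx² − (Σx)²/n = 526 − 486 = 40
Sxy = Σxy − (Σx)(Σy)/n = 366.99 − 443.7 = -76.71
Syy = Σy² − (Σy)²/n = 558.6184 − 405.081667 = 153.536733
r = Sxy/√(Sxx·Syy) = -76.71/√(6141.469333) = -76.71/78.367527 = -0.978849

-0.979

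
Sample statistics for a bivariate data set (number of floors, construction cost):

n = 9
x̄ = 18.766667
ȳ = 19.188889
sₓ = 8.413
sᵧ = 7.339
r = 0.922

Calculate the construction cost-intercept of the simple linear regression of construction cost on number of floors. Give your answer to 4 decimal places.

4.0949

b = r · sᵧ/sₓ = 0.922 · 7.339/8.413 = 0.804298
a = ȳ − b·x̄ = 19.188889 − 0.804298·18.766667 = 4.094899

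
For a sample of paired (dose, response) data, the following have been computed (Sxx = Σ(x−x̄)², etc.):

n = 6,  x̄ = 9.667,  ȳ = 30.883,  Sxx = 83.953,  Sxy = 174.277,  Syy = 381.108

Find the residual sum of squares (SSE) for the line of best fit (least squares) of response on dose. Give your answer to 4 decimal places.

b = Sxy/Sxx = 174.277/83.953 = 2.075888
SSE = Syy − b·Sxy = 381.108 − 2.075888·174.277 = 19.328519

19.3285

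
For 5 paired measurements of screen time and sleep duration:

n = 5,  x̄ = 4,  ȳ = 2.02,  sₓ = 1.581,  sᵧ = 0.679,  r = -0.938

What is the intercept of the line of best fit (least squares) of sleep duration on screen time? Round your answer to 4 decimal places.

3.6314

b = r · sᵧ/sₓ = -0.938 · 0.679/1.581 = -0.402848
a = ȳ − b·x̄ = 2.02 − (-0.402848)·4 = 3.631390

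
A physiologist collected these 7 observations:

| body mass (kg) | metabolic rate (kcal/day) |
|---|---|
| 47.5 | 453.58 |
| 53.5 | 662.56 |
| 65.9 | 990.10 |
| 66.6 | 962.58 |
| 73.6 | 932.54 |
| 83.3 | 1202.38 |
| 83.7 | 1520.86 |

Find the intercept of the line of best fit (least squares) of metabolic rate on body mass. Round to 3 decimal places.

-631.209

n = 7, Σx = 474.1, Σy = 6724.6, Σxy = 482436.608, Σx² = 33258.41
Sxx = Σx² − (Σx)²/n = 33258.41 − 32110.115714 = 1148.294286
Sxy = Σxy − (Σx)(Σy)/n = 482436.608 − 455447.551429 = 26989.056571
b = Sxy/Sxx = 26989.056571/1148.294286 = 23.503606
a = ȳ − b·x̄ = 960.657143 − 23.503606·67.728571 = -631.208521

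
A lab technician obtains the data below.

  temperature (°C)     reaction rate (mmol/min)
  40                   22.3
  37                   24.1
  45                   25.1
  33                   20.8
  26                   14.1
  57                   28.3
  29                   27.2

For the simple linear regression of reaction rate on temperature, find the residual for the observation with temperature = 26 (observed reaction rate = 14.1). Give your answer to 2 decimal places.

n = 7, Σx = 267, Σy = 161.9, Σxy = 6368.1, Σx² = 10849
Sxx = Σx² − (Σx)²/n = 10849 − 10184.142857 = 664.857143
Sxy = Σxy − (Σx)(Σy)/n = 6368.1 − 6175.328571 = 192.771429
b = Sxy/Sxx = 192.771429/664.857143 = 0.289944
a = ȳ − b·x̄ = 23.128571 − 0.289944·38.142857 = 12.069274
ŷ(26) = 12.069274 + 0.289944·26 = 19.607821
residual = y − ŷ = 14.1 − 19.607821 = -5.507821

-5.51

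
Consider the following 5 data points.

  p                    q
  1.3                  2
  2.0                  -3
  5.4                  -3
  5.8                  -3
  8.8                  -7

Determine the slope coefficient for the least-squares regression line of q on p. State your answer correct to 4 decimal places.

-0.8931

n = 5, Σx = 23.3, Σy = -14, Σxy = -98.6, Σx² = 145.93
Sxx = Σx² − (Σx)²/n = 145.93 − 108.578 = 37.352
Sxy = Σxy − (Σx)(Σy)/n = -98.6 − (-65.24) = -33.36
b = Sxy/Sxx = -33.36/37.352 = -0.893125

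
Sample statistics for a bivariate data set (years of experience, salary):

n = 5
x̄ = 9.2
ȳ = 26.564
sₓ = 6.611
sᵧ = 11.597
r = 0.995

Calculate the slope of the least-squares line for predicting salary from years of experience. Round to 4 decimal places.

b = r · sᵧ/sₓ = 0.995 · 11.597/6.611 = 1.745427

1.7454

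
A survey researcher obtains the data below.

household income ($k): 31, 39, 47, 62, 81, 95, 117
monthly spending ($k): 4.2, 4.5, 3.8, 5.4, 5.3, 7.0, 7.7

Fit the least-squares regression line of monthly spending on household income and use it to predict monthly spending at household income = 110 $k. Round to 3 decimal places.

7.255

n = 7, Σx = 472, Σy = 37.9, Σxy = 2814.3, Σx² = 37810
Sxx = Σx² − (Σx)²/n = 37810 − 31826.285714 = 5983.714286
Sxy = Σxy − (Σx)(Σy)/n = 2814.3 − 2555.542857 = 258.757143
b = Sxy/Sxx = 258.757143/5983.714286 = 0.043244
a = ȳ − b·x̄ = 5.414286 − 0.043244·67.428571 = 2.498434
ŷ(110) = a + b·110 = 2.498434 + 0.043244·110 = 7.255226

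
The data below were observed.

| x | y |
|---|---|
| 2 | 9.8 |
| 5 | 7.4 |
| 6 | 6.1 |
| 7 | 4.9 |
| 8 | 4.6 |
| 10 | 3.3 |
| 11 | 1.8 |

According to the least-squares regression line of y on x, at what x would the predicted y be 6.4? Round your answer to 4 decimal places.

n = 7, Σx = 49, Σy = 37.9, Σxy = 217.1, Σx² = 399
Sxx = Σx² − (Σx)²/n = 399 − 343 = 56
Sxy = Σxy − (Σx)(Σy)/n = 217.1 − 265.3 = -48.2
b = Sxy/Sxx = -48.2/56 = -0.860714
a = ȳ − b·x̄ = 5.414286 − (-0.860714)·7 = 11.439286
Set a + b·x = 6.4: x = (6.4 − 11.439286) / (-0.860714) = 5.854772

5.8548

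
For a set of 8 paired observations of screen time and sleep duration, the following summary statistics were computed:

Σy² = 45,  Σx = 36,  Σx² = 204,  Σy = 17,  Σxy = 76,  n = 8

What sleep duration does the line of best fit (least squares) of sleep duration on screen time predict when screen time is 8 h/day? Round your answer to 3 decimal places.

Sxx = Σx² − (Σx)²/n = 204 − 162 = 42
Sxy = Σxy − (Σx)(Σy)/n = 76 − 76.5 = -0.5
b = Sxy/Sxx = -0.5/42 = -0.011905
a = ȳ − b·x̄ = 2.125 − (-0.011905)·4.5 = 2.178571
ŷ(8) = a + b·8 = 2.178571 + (-0.011905)·8 = 2.083333

2.083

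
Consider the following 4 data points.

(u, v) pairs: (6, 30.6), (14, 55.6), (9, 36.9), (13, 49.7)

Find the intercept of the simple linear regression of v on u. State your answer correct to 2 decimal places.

10.98

n = 4, Σx = 42, Σy = 172.8, Σxy = 1940.2, Σx² = 482
Sxx = Σx² − (Σx)²/n = 482 − 441 = 41
Sxy = Σxy − (Σx)(Σy)/n = 1940.2 − 1814.4 = 125.8
b = Sxy/Sxx = 125.8/41 = 3.068293
a = ȳ − b·x̄ = 43.2 − 3.068293·10.5 = 10.982927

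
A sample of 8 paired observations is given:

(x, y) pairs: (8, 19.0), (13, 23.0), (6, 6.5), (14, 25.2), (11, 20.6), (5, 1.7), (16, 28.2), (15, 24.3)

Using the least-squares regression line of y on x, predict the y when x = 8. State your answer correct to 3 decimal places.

12.270

n = 8, Σx = 88, Σy = 148.5, Σxy = 1893.6, Σx² = 1092
Sxx = Σx² − (Σx)²/n = 1092 − 968 = 124
Sxy = Σxy − (Σx)(Σy)/n = 1893.6 − 1633.5 = 260.1
b = Sxy/Sxx = 260.1/124 = 2.097581
a = ȳ − b·x̄ = 18.5625 − 2.097581·11 = -4.510887
ŷ(8) = a + b·8 = -4.510887 + 2.097581·8 = 12.269758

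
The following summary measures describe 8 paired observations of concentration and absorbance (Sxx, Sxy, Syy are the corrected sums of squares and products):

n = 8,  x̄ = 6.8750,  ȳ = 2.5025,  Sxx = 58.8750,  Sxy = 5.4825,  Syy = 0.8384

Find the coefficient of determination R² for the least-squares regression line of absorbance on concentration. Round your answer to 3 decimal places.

0.609

R² = Sxy²/(Sxx·Syy) = (5.4825)²/(58.875·0.8384) = 0.608941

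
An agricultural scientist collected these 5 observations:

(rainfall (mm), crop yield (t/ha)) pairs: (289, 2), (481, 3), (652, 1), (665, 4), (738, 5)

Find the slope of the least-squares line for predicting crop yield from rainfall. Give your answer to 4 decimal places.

0.0042

n = 5, Σx = 2825, Σy = 15, Σxy = 9023, Σx² = 1726855
Sxx = Σx² − (Σx)²/n = 1726855 − 1596125 = 130730
Sxy = Σxy − (Σx)(Σy)/n = 9023 − 8475 = 548
b = Sxy/Sxx = 548/130730 = 0.004192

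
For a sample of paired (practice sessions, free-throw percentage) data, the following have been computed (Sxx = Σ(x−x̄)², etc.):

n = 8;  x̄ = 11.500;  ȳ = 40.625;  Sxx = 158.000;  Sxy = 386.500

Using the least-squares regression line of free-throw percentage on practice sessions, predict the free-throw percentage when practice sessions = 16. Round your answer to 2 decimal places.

51.63

b = Sxy/Sxx = 386.5/158 = 2.446203
a = ȳ − b·x̄ = 40.625 − 2.446203·11.5 = 12.493671
ŷ(16) = a + b·16 = 12.493671 + 2.446203·16 = 51.632911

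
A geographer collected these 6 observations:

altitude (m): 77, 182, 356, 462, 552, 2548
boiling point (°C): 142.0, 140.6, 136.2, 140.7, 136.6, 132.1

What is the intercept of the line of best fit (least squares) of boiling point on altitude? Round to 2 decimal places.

n = 6, Σx = 4177, Σy = 828.2, Σxy = 562007.8, Σx² = 7176241
Sxx = Σx² − (Σx)²/n = 7176241 − 2907888.166667 = 4268352.833333
Sxy = Σxy − (Σx)(Σy)/n = 562007.8 − 576565.233333 = -14557.433333
b = Sxy/Sxx = -14557.433333/4268352.833333 = -0.003411
a = ȳ − b·x̄ = 138.033333 − (-0.003411)·696.166667 = 140.407645

140.41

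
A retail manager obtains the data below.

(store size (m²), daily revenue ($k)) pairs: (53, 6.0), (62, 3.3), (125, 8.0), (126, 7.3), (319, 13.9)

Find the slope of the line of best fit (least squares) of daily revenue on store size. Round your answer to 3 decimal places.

0.035

n = 5, Σx = 685, Σy = 38.5, Σxy = 6876.5, Σx² = 139915
Sxx = Σx² − (Σx)²/n = 139915 − 93845 = 46070
Sxy = Σxy − (Σx)(Σy)/n = 6876.5 − 5274.5 = 1602
b = Sxy/Sxx = 1602/46070 = 0.034773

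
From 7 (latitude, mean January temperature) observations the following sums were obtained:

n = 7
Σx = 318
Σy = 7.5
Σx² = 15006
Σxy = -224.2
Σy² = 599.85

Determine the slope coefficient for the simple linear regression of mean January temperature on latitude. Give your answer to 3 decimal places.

-1.009

Sxx = Σx² − (Σx)²/n = 15006 − 14446.285714 = 559.714286
Sxy = Σxy − (Σx)(Σy)/n = -224.2 − 340.714286 = -564.914286
b = Sxy/Sxx = -564.914286/559.714286 = -1.009290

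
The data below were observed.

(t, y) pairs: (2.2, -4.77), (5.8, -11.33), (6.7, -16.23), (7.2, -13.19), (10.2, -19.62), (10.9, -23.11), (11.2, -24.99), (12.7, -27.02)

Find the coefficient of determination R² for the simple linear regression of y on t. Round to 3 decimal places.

0.964

n = 8, Σx = 66.9, Σy = -140.26, Σxy = -1354.982, Σx² = 644.79, Σy² = 2862.1078
Sxx = Σx² − (Σx)²/n = 644.79 − 559.45125 = 85.33875
Sxy = Σxy − (Σx)(Σy)/n = -1354.982 − (-1172.92425) = -182.05775
Syy = Σy² − (Σy)²/n = 2862.1078 − 2459.10845 = 402.99935
R² = Sxy²/(Sxx·Syy) = (-182.05775)²/(85.33875·402.99935) = 0.963757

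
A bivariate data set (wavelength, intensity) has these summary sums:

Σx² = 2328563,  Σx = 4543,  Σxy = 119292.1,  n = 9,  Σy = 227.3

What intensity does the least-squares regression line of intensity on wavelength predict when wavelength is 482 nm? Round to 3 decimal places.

22.320

Sxx = Σx² − (Σx)²/n = 2328563 − 2293205.444444 = 35357.555556
Sxy = Σxy − (Σx)(Σy)/n = 119292.1 − 114735.988889 = 4556.111111
b = Sxy/Sxx = 4556.111111/35357.555556 = 0.128858
a = ȳ − b·x̄ = 25.255556 − 0.128858·504.777778 = -39.789202
ŷ(482) = a + b·482 = -39.789202 + 0.128858·482 = 22.320452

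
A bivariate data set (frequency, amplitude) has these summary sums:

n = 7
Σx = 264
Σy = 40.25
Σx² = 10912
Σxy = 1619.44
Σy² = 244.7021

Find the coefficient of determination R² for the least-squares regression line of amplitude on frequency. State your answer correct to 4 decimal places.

Sxx = Σx² − (Σx)²/n = 10912 − 9956.571429 = 955.428571
Sxy = Σxy − (Σx)(Σy)/n = 1619.44 − 1518 = 101.44
Syy = Σy² − (Σy)²/n = 244.7021 − 231.4375 = 13.2646
R² = Sxy²/(Sxx·Syy) = (101.44)²/(955.428571·13.2646) = 0.811944

0.8119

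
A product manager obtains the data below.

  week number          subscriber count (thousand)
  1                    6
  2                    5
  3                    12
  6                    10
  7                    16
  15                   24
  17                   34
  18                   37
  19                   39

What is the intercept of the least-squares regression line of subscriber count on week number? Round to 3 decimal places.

2.911

n = 9, Σx = 88, Σy = 183, Σxy = 2569, Σx² = 1298
Sxx = Σx² − (Σx)²/n = 1298 − 860.444444 = 437.555556
Sxy = Σxy − (Σx)(Σy)/n = 2569 − 1789.333333 = 779.666667
b = Sxy/Sxx = 779.666667/437.555556 = 1.781869
a = ȳ − b·x̄ = 20.333333 − 1.781869·9.777778 = 2.910615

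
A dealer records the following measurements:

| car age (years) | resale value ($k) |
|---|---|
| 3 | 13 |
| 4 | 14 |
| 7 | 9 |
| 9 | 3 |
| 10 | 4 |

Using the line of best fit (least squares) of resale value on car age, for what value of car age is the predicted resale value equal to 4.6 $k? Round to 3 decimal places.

n = 5, Σx = 33, Σy = 43, Σxy = 225, Σx² = 255
Sxx = Σx² − (Σx)²/n = 255 − 217.8 = 37.2
Sxy = Σxy − (Σx)(Σy)/n = 225 − 283.8 = -58.8
b = Sxy/Sxx = -58.8/37.2 = -1.580645
a = ȳ − b·x̄ = 8.6 − (-1.580645)·6.6 = 19.032258
Set a + b·x = 4.6: x = (4.6 − 19.032258) / (-1.580645) = 9.130612

9.131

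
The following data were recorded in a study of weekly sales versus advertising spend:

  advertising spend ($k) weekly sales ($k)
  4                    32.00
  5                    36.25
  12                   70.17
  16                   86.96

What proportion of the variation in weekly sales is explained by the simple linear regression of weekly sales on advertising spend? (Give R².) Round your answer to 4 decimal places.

0.9992

n = 4, Σx = 37, Σy = 225.38, Σxy = 2542.65, Σx² = 441, Σy² = 14823.933
Sxx = Σx² − (Σx)²/n = 441 − 342.25 = 98.75
Sxy = Σxy − (Σx)(Σy)/n = 2542.65 − 2084.765 = 457.885
Syy = Σy² − (Σy)²/n = 14823.933 − 12699.0361 = 2124.8969
R² = Sxy²/(Sxx·Syy) = (457.885)²/(98.75·2124.8969) = 0.999167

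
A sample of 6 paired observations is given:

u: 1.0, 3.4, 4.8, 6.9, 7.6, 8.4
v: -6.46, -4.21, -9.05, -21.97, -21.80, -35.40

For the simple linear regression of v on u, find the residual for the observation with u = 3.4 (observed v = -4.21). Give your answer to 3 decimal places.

n = 6, Σx = 32.1, Σy = -98.89, Σxy = -678.847, Σx² = 211.53
Sxx = Σx² − (Σx)²/n = 211.53 − 171.735 = 39.795
Sxy = Σxy − (Σx)(Σy)/n = -678.847 − (-529.0615) = -149.7855
b = Sxy/Sxx = -149.7855/39.795 = -3.763928
a = ȳ − b·x̄ = -16.481667 − (-3.763928)·5.35 = 3.655346
ŷ(3.4) = 3.655346 + (-3.763928)·3.4 = -9.142008
residual = y − ŷ = -4.21 − (-9.142008) = 4.932008

4.932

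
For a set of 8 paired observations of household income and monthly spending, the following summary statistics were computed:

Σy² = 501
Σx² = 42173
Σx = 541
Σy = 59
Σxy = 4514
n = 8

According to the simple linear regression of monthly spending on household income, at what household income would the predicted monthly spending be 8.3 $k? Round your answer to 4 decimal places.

Sxx = Σx² − (Σx)²/n = 42173 − 36585.125 = 5587.875
Sxy = Σxy − (Σx)(Σy)/n = 4514 − 3989.875 = 524.125
b = Sxy/Sxx = 524.125/5587.875 = 0.093797
a = ȳ − b·x̄ = 7.375 − 0.093797·67.625 = 1.031989
Set a + b·x = 8.3: x = (8.3 − 1.031989) / 0.093797 = 77.486740

77.4867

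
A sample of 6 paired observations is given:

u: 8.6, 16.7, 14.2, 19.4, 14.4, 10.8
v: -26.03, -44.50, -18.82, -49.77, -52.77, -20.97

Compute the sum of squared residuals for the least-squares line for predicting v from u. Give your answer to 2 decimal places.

n = 6, Σx = 84.1, Σy = -212.86, Σxy = -3186.154, Σx² = 1254.85, Σy² = 8713.47
Sxx = Σx² − (Σx)²/n = 1254.85 − 1178.801667 = 76.048333
Sxy = Σxy − (Σx)(Σy)/n = -3186.154 − (-2983.587667) = -202.566333
Syy = Σy² − (Σy)²/n = 8713.47 − 7551.563267 = 1161.906733
b = Sxy/Sxx = -202.566333/76.048333 = -2.663653
SSE = Syy − b·Sxy = 1161.906733 − (-2.663653)·(-202.566333) = 622.340413

622.34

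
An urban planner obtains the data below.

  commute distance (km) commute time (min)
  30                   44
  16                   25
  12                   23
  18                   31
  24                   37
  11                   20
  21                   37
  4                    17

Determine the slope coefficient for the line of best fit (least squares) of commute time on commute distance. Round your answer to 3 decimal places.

1.135

n = 8, Σx = 136, Σy = 234, Σxy = 4507, Σx² = 2778
Sxx = Σx² − (Σx)²/n = 2778 − 2312 = 466
Sxy = Σxy − (Σx)(Σy)/n = 4507 − 3978 = 529
b = Sxy/Sxx = 529/466 = 1.135193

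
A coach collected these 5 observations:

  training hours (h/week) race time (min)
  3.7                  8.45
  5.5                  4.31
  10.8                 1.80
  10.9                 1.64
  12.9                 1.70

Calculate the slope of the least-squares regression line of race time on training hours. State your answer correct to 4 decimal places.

n = 5, Σx = 43.8, Σy = 17.9, Σxy = 114.216, Σx² = 445.8
Sxx = Σx² − (Σx)²/n = 445.8 − 383.688 = 62.112
Sxy = Σxy − (Σx)(Σy)/n = 114.216 − 156.804 = -42.588
b = Sxy/Sxx = -42.588/62.112 = -0.685665

-0.6857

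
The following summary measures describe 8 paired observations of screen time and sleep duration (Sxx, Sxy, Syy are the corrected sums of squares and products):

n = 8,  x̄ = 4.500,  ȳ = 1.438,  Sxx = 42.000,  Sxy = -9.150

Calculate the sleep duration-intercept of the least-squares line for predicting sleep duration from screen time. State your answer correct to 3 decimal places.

b = Sxy/Sxx = -9.15/42 = -0.217857
a = ȳ − b·x̄ = 1.438 − (-0.217857)·4.5 = 2.418357

2.418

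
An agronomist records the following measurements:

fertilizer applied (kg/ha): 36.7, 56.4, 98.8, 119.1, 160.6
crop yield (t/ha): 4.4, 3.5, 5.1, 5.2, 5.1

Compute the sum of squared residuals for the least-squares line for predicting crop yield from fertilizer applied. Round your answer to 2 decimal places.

n = 5, Σx = 471.6, Σy = 23.3, Σxy = 2301.14, Σx² = 54266.46, Σy² = 110.67
Sxx = Σx² − (Σx)²/n = 54266.46 − 44481.312 = 9785.148
Sxy = Σxy − (Σx)(Σy)/n = 2301.14 − 2197.656 = 103.484
Syy = Σy² − (Σy)²/n = 110.67 − 108.578 = 2.092
b = Sxy/Sxx = 103.484/9785.148 = 0.010576
SSE = Syy − b·Sxy = 2.092 − 0.010576·103.484 = 0.997593

1.00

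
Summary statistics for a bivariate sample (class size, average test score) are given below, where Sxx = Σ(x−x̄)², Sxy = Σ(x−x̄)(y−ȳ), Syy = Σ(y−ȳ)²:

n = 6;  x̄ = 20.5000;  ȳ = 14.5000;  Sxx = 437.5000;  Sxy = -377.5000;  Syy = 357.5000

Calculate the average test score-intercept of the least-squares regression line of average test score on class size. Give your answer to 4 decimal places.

32.1886

b = Sxy/Sxx = -377.5/437.5 = -0.862857
a = ȳ − b·x̄ = 14.5 − (-0.862857)·20.5 = 32.188571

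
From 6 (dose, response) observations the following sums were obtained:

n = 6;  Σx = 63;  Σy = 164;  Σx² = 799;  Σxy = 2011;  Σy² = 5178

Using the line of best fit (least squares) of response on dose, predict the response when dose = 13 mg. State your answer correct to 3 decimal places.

32.588

Sxx = Σx² − (Σx)²/n = 799 − 661.5 = 137.5
Sxy = Σxy − (Σx)(Σy)/n = 2011 − 1722 = 289
b = Sxy/Sxx = 289/137.5 = 2.101818
a = ȳ − b·x̄ = 27.333333 − 2.101818·10.5 = 5.264242
ŷ(13) = a + b·13 = 5.264242 + 2.101818·13 = 32.587879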